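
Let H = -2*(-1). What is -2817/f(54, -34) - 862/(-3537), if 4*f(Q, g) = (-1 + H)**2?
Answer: -39854054/3537 ≈ -11268.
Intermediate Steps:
H = 2
f(Q, g) = 1/4 (f(Q, g) = (-1 + 2)**2/4 = (1/4)*1**2 = (1/4)*1 = 1/4)
-2817/f(54, -34) - 862/(-3537) = -2817/1/4 - 862/(-3537) = -2817*4 - 862*(-1/3537) = -11268 + 862/3537 = -39854054/3537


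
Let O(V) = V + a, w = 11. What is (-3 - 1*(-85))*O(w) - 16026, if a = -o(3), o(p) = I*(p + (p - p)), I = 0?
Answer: -15124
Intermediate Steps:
o(p) = 0 (o(p) = 0*(p + (p - p)) = 0*(p + 0) = 0*p = 0)
a = 0 (a = -1*0 = 0)
O(V) = V (O(V) = V + 0 = V)
(-3 - 1*(-85))*O(w) - 16026 = (-3 - 1*(-85))*11 - 16026 = (-3 + 85)*11 - 16026 = 82*11 - 16026 = 902 - 16026 = -15124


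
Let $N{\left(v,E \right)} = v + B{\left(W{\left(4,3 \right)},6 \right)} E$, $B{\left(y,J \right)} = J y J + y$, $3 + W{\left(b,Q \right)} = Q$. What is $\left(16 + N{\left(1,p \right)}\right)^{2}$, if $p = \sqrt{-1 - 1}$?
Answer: $289$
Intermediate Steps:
$p = i \sqrt{2}$ ($p = \sqrt{-2} = i \sqrt{2} \approx 1.4142 i$)
$W{\left(b,Q \right)} = -3 + Q$
$B{\left(y,J \right)} = y + y J^{2}$ ($B{\left(y,J \right)} = y J^{2} + y = y + y J^{2}$)
$N{\left(v,E \right)} = v$ ($N{\left(v,E \right)} = v + \left(-3 + 3\right) \left(1 + 6^{2}\right) E = v + 0 \left(1 + 36\right) E = v + 0 \cdot 37 E = v + 0 E = v + 0 = v$)
$\left(16 + N{\left(1,p \right)}\right)^{2} = \left(16 + 1\right)^{2} = 17^{2} = 289$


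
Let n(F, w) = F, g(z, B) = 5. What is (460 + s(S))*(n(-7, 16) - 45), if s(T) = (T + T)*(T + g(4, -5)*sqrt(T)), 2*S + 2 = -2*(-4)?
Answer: -24856 - 1560*sqrt(3) ≈ -27558.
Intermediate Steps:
S = 3 (S = -1 + (-2*(-4))/2 = -1 + (1/2)*8 = -1 + 4 = 3)
s(T) = 2*T*(T + 5*sqrt(T)) (s(T) = (T + T)*(T + 5*sqrt(T)) = (2*T)*(T + 5*sqrt(T)) = 2*T*(T + 5*sqrt(T)))
(460 + s(S))*(n(-7, 16) - 45) = (460 + (2*3**2 + 10*3**(3/2)))*(-7 - 45) = (460 + (2*9 + 10*(3*sqrt(3))))*(-52) = (460 + (18 + 30*sqrt(3)))*(-52) = (478 + 30*sqrt(3))*(-52) = -24856 - 1560*sqrt(3)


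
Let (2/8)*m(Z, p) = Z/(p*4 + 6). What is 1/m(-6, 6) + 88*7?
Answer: 2459/4 ≈ 614.75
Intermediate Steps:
m(Z, p) = 4*Z/(6 + 4*p) (m(Z, p) = 4*(Z/(p*4 + 6)) = 4*(Z/(4*p + 6)) = 4*(Z/(6 + 4*p)) = 4*Z/(6 + 4*p))
1/m(-6, 6) + 88*7 = 1/(2*(-6)/(3 + 2*6)) + 88*7 = 1/(2*(-6)/(3 + 12)) + 616 = 1/(2*(-6)/15) + 616 = 1/(2*(-6)*(1/15)) + 616 = 1/(-⅘) + 616 = -5/4 + 616 = 2459/4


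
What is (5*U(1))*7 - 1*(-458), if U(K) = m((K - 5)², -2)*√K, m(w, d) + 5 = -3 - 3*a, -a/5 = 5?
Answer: 2803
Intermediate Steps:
a = -25 (a = -5*5 = -25)
m(w, d) = 67 (m(w, d) = -5 + (-3 - 3*(-25)) = -5 + (-3 + 75) = -5 + 72 = 67)
U(K) = 67*√K
(5*U(1))*7 - 1*(-458) = (5*(67*√1))*7 - 1*(-458) = (5*(67*1))*7 + 458 = (5*67)*7 + 458 = 335*7 + 458 = 2345 + 458 = 2803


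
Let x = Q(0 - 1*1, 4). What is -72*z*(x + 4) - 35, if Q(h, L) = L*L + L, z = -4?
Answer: 6877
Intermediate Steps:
Q(h, L) = L + L² (Q(h, L) = L² + L = L + L²)
x = 20 (x = 4*(1 + 4) = 4*5 = 20)
-72*z*(x + 4) - 35 = -(-288)*(20 + 4) - 35 = -(-288)*24 - 35 = -72*(-96) - 35 = 6912 - 35 = 6877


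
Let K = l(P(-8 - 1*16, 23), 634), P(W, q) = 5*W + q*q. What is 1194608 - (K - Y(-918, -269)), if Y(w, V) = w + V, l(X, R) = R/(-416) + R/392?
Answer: 12163345881/10192 ≈ 1.1934e+6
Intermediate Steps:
P(W, q) = q**2 + 5*W (P(W, q) = 5*W + q**2 = q**2 + 5*W)
l(X, R) = 3*R/20384 (l(X, R) = R*(-1/416) + R*(1/392) = -R/416 + R/392 = 3*R/20384)
Y(w, V) = V + w
K = 951/10192 (K = (3/20384)*634 = 951/10192 ≈ 0.093308)
1194608 - (K - Y(-918, -269)) = 1194608 - (951/10192 - (-269 - 918)) = 1194608 - (951/10192 - 1*(-1187)) = 1194608 - (951/10192 + 1187) = 1194608 - 1*12098855/10192 = 1194608 - 12098855/10192 = 12163345881/10192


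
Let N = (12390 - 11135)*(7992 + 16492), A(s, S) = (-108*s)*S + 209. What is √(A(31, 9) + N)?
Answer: 3*√3410833 ≈ 5540.5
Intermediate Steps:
A(s, S) = 209 - 108*S*s (A(s, S) = -108*S*s + 209 = 209 - 108*S*s)
N = 30727420 (N = 1255*24484 = 30727420)
√(A(31, 9) + N) = √((209 - 108*9*31) + 30727420) = √((209 - 30132) + 30727420) = √(-29923 + 30727420) = √30697497 = 3*√3410833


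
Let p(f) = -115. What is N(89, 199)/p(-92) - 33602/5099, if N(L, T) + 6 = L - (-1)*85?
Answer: -4720862/586385 ≈ -8.0508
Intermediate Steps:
N(L, T) = 79 + L (N(L, T) = -6 + (L - (-1)*85) = -6 + (L - 1*(-85)) = -6 + (L + 85) = -6 + (85 + L) = 79 + L)
N(89, 199)/p(-92) - 33602/5099 = (79 + 89)/(-115) - 33602/5099 = 168*(-1/115) - 33602*1/5099 = -168/115 - 33602/5099 = -4720862/586385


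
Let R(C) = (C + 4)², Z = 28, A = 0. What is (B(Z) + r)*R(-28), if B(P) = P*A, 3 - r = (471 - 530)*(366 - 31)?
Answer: 11386368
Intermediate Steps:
r = 19768 (r = 3 - (471 - 530)*(366 - 31) = 3 - (-59)*335 = 3 - 1*(-19765) = 3 + 19765 = 19768)
B(P) = 0 (B(P) = P*0 = 0)
R(C) = (4 + C)²
(B(Z) + r)*R(-28) = (0 + 19768)*(4 - 28)² = 19768*(-24)² = 19768*576 = 11386368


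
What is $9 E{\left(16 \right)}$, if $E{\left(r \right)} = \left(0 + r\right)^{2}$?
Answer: $2304$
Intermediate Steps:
$E{\left(r \right)} = r^{2}$
$9 E{\left(16 \right)} = 9 \cdot 16^{2} = 9 \cdot 256 = 2304$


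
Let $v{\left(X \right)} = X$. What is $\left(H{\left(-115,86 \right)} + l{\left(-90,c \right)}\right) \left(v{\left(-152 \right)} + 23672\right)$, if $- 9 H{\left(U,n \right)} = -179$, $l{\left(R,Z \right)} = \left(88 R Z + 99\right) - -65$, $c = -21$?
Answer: $\frac{11748514400}{3} \approx 3.9162 \cdot 10^{9}$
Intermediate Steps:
$l{\left(R,Z \right)} = 164 + 88 R Z$ ($l{\left(R,Z \right)} = \left(88 R Z + 99\right) + 65 = \left(99 + 88 R Z\right) + 65 = 164 + 88 R Z$)
$H{\left(U,n \right)} = \frac{179}{9}$ ($H{\left(U,n \right)} = \left(- \frac{1}{9}\right) \left(-179\right) = \frac{179}{9}$)
$\left(H{\left(-115,86 \right)} + l{\left(-90,c \right)}\right) \left(v{\left(-152 \right)} + 23672\right) = \left(\frac{179}{9} + \left(164 + 88 \left(-90\right) \left(-21\right)\right)\right) \left(-152 + 23672\right) = \left(\frac{179}{9} + \left(164 + 166320\right)\right) 23520 = \left(\frac{179}{9} + 166484\right) 23520 = \frac{1498535}{9} \cdot 23520 = \frac{11748514400}{3}$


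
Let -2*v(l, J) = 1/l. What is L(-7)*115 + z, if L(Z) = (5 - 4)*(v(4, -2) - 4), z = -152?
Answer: -5011/8 ≈ -626.38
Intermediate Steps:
v(l, J) = -1/(2*l)
L(Z) = -33/8 (L(Z) = (5 - 4)*(-½/4 - 4) = 1*(-½*¼ - 4) = 1*(-⅛ - 4) = 1*(-33/8) = -33/8)
L(-7)*115 + z = -33/8*115 - 152 = -3795/8 - 152 = -5011/8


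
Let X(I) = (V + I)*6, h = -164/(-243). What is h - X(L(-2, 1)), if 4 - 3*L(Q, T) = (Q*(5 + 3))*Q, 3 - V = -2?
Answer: 6482/243 ≈ 26.675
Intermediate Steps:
V = 5 (V = 3 - 1*(-2) = 3 + 2 = 5)
L(Q, T) = 4/3 - 8*Q²/3 (L(Q, T) = 4/3 - Q*(5 + 3)*Q/3 = 4/3 - Q*8*Q/3 = 4/3 - 8*Q*Q/3 = 4/3 - 8*Q²/3)
h = 164/243 (h = -164*(-1/243) = 164/243 ≈ 0.67490)
X(I) = 30 + 6*I (X(I) = (5 + I)*6 = 30 + 6*I)
h - X(L(-2, 1)) = 164/243 - (30 + 6*(4/3 - 8/3*(-2)²)) = 164/243 - (30 + 6*(4/3 - 8/3*4)) = 164/243 - (30 + 6*(4/3 - 32/3)) = 164/243 - (30 + 6*(-28/3)) = 164/243 - (30 - 56) = 164/243 - 1*(-26) = 164/243 + 26 = 6482/243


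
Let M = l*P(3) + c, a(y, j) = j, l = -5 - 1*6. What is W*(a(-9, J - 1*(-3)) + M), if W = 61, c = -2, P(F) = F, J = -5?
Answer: -2257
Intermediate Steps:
l = -11 (l = -5 - 6 = -11)
M = -35 (M = -11*3 - 2 = -33 - 2 = -35)
W*(a(-9, J - 1*(-3)) + M) = 61*((-5 - 1*(-3)) - 35) = 61*((-5 + 3) - 35) = 61*(-2 - 35) = 61*(-37) = -2257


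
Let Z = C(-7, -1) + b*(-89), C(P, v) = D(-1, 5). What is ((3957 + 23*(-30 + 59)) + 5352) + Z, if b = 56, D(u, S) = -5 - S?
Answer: 4982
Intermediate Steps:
C(P, v) = -10 (C(P, v) = -5 - 1*5 = -5 - 5 = -10)
Z = -4994 (Z = -10 + 56*(-89) = -10 - 4984 = -4994)
((3957 + 23*(-30 + 59)) + 5352) + Z = ((3957 + 23*(-30 + 59)) + 5352) - 4994 = ((3957 + 23*29) + 5352) - 4994 = ((3957 + 667) + 5352) - 4994 = (4624 + 5352) - 4994 = 9976 - 4994 = 4982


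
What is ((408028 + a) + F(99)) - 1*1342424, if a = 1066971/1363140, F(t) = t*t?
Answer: -420117120443/454380 ≈ -9.2459e+5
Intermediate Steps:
F(t) = t**2
a = 355657/454380 (a = 1066971*(1/1363140) = 355657/454380 ≈ 0.78273)
((408028 + a) + F(99)) - 1*1342424 = ((408028 + 355657/454380) + 99**2) - 1*1342424 = (185400118297/454380 + 9801) - 1342424 = 189853496677/454380 - 1342424 = -420117120443/454380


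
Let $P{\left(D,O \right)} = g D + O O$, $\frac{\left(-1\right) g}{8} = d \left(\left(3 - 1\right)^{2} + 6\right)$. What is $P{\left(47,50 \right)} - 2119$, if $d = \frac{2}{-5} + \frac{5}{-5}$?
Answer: $5645$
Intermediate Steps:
$d = - \frac{7}{5}$ ($d = 2 \left(- \frac{1}{5}\right) + 5 \left(- \frac{1}{5}\right) = - \frac{2}{5} - 1 = - \frac{7}{5} \approx -1.4$)
$g = 112$ ($g = - 8 \left(- \frac{7 \left(\left(3 - 1\right)^{2} + 6\right)}{5}\right) = - 8 \left(- \frac{7 \left(2^{2} + 6\right)}{5}\right) = - 8 \left(- \frac{7 \left(4 + 6\right)}{5}\right) = - 8 \left(\left(- \frac{7}{5}\right) 10\right) = \left(-8\right) \left(-14\right) = 112$)
$P{\left(D,O \right)} = O^{2} + 112 D$ ($P{\left(D,O \right)} = 112 D + O O = 112 D + O^{2} = O^{2} + 112 D$)
$P{\left(47,50 \right)} - 2119 = \left(50^{2} + 112 \cdot 47\right) - 2119 = \left(2500 + 5264\right) - 2119 = 7764 - 2119 = 5645$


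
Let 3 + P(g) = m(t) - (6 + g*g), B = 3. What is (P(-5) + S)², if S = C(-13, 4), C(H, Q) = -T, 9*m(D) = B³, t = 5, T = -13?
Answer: 324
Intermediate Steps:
m(D) = 3 (m(D) = (⅑)*3³ = (⅑)*27 = 3)
C(H, Q) = 13 (C(H, Q) = -1*(-13) = 13)
S = 13
P(g) = -6 - g² (P(g) = -3 + (3 - (6 + g*g)) = -3 + (3 - (6 + g²)) = -3 + (3 + (-6 - g²)) = -3 + (-3 - g²) = -6 - g²)
(P(-5) + S)² = ((-6 - 1*(-5)²) + 13)² = ((-6 - 1*25) + 13)² = ((-6 - 25) + 13)² = (-31 + 13)² = (-18)² = 324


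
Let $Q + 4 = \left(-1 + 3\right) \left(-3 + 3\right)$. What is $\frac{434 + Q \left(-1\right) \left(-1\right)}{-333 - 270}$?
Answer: $- \frac{430}{603} \approx -0.7131$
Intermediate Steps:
$Q = -4$ ($Q = -4 + \left(-1 + 3\right) \left(-3 + 3\right) = -4 + 2 \cdot 0 = -4 + 0 = -4$)
$\frac{434 + Q \left(-1\right) \left(-1\right)}{-333 - 270} = \frac{434 + \left(-4\right) \left(-1\right) \left(-1\right)}{-333 - 270} = \frac{434 + 4 \left(-1\right)}{-333 - 270} = \frac{434 - 4}{-333 - 270} = \frac{430}{-603} = 430 \left(- \frac{1}{603}\right) = - \frac{430}{603}$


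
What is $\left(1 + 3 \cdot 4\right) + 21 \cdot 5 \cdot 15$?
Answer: $1588$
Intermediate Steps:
$\left(1 + 3 \cdot 4\right) + 21 \cdot 5 \cdot 15 = \left(1 + 12\right) + 21 \cdot 75 = 13 + 1575 = 1588$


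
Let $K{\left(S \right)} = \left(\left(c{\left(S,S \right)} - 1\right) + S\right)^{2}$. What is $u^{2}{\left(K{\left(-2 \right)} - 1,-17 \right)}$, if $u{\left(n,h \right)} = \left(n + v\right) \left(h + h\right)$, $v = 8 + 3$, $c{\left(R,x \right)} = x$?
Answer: $1416100$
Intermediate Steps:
$v = 11$
$K{\left(S \right)} = \left(-1 + 2 S\right)^{2}$ ($K{\left(S \right)} = \left(\left(S - 1\right) + S\right)^{2} = \left(\left(-1 + S\right) + S\right)^{2} = \left(-1 + 2 S\right)^{2}$)
$u{\left(n,h \right)} = 2 h \left(11 + n\right)$ ($u{\left(n,h \right)} = \left(n + 11\right) \left(h + h\right) = \left(11 + n\right) 2 h = 2 h \left(11 + n\right)$)
$u^{2}{\left(K{\left(-2 \right)} - 1,-17 \right)} = \left(2 \left(-17\right) \left(11 + \left(\left(-1 + 2 \left(-2\right)\right)^{2} - 1\right)\right)\right)^{2} = \left(2 \left(-17\right) \left(11 - \left(1 - \left(-1 - 4\right)^{2}\right)\right)\right)^{2} = \left(2 \left(-17\right) \left(11 - \left(1 - \left(-5\right)^{2}\right)\right)\right)^{2} = \left(2 \left(-17\right) \left(11 + \left(25 - 1\right)\right)\right)^{2} = \left(2 \left(-17\right) \left(11 + 24\right)\right)^{2} = \left(2 \left(-17\right) 35\right)^{2} = \left(-1190\right)^{2} = 1416100$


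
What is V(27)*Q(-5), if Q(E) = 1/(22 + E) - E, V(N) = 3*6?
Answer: 1548/17 ≈ 91.059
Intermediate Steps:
V(N) = 18
V(27)*Q(-5) = 18*((1 - 1*(-5)² - 22*(-5))/(22 - 5)) = 18*((1 - 1*25 + 110)/17) = 18*((1 - 25 + 110)/17) = 18*((1/17)*86) = 18*(86/17) = 1548/17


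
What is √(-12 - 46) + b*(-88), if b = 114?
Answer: -10032 + I*√58 ≈ -10032.0 + 7.6158*I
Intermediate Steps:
√(-12 - 46) + b*(-88) = √(-12 - 46) + 114*(-88) = √(-58) - 10032 = I*√58 - 10032 = -10032 + I*√58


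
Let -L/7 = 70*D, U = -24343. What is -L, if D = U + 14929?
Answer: -4612860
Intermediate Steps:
D = -9414 (D = -24343 + 14929 = -9414)
L = 4612860 (L = -490*(-9414) = -7*(-658980) = 4612860)
-L = -1*4612860 = -4612860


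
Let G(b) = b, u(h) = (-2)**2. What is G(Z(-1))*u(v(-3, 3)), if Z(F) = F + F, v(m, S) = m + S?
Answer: -8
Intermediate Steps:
v(m, S) = S + m
Z(F) = 2*F
u(h) = 4
G(Z(-1))*u(v(-3, 3)) = (2*(-1))*4 = -2*4 = -8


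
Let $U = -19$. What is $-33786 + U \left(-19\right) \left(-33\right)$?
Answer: $-45699$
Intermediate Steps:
$-33786 + U \left(-19\right) \left(-33\right) = -33786 + \left(-19\right) \left(-19\right) \left(-33\right) = -33786 + 361 \left(-33\right) = -33786 - 11913 = -45699$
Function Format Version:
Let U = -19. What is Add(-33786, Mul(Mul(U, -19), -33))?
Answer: -45699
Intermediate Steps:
Add(-33786, Mul(Mul(U, -19), -33)) = Add(-33786, Mul(Mul(-19, -19), -33)) = Add(-33786, Mul(361, -33)) = Add(-33786, -11913) = -45699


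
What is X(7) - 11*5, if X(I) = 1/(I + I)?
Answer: -769/14 ≈ -54.929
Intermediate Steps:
X(I) = 1/(2*I)
X(7) - 11*5 = (1/2)/7 - 11*5 = (1/2)*(1/7) - 55 = 1/14 - 55 = -769/14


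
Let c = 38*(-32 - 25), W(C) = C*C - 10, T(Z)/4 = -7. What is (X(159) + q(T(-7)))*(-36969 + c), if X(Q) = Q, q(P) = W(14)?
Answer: -13501575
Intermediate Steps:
T(Z) = -28 (T(Z) = 4*(-7) = -28)
W(C) = -10 + C**2 (W(C) = C**2 - 10 = -10 + C**2)
q(P) = 186 (q(P) = -10 + 14**2 = -10 + 196 = 186)
c = -2166 (c = 38*(-57) = -2166)
(X(159) + q(T(-7)))*(-36969 + c) = (159 + 186)*(-36969 - 2166) = 345*(-39135) = -13501575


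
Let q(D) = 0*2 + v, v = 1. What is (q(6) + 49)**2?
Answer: 2500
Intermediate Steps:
q(D) = 1 (q(D) = 0*2 + 1 = 0 + 1 = 1)
(q(6) + 49)**2 = (1 + 49)**2 = 50**2 = 2500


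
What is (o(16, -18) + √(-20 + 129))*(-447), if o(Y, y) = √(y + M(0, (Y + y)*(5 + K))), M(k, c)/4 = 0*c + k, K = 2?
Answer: -447*√109 - 1341*I*√2 ≈ -4666.8 - 1896.5*I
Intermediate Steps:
M(k, c) = 4*k (M(k, c) = 4*(0*c + k) = 4*(0 + k) = 4*k)
o(Y, y) = √y (o(Y, y) = √(y + 4*0) = √(y + 0) = √y)
(o(16, -18) + √(-20 + 129))*(-447) = (√(-18) + √(-20 + 129))*(-447) = (3*I*√2 + √109)*(-447) = (√109 + 3*I*√2)*(-447) = -447*√109 - 1341*I*√2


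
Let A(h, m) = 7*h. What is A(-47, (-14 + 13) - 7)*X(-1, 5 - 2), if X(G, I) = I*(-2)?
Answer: 1974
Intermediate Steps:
X(G, I) = -2*I
A(-47, (-14 + 13) - 7)*X(-1, 5 - 2) = (7*(-47))*(-2*(5 - 2)) = -(-658)*3 = -329*(-6) = 1974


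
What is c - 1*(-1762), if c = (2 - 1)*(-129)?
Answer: 1633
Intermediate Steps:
c = -129 (c = 1*(-129) = -129)
c - 1*(-1762) = -129 - 1*(-1762) = -129 + 1762 = 1633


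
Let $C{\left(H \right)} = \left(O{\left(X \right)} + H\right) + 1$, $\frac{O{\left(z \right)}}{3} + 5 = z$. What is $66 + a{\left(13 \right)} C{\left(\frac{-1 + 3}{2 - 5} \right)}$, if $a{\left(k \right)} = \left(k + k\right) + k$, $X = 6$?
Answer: $196$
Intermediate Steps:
$O{\left(z \right)} = -15 + 3 z$
$C{\left(H \right)} = 4 + H$ ($C{\left(H \right)} = \left(\left(-15 + 3 \cdot 6\right) + H\right) + 1 = \left(\left(-15 + 18\right) + H\right) + 1 = \left(3 + H\right) + 1 = 4 + H$)
$a{\left(k \right)} = 3 k$ ($a{\left(k \right)} = 2 k + k = 3 k$)
$66 + a{\left(13 \right)} C{\left(\frac{-1 + 3}{2 - 5} \right)} = 66 + 3 \cdot 13 \left(4 + \frac{-1 + 3}{2 - 5}\right) = 66 + 39 \left(4 + \frac{2}{-3}\right) = 66 + 39 \left(4 + 2 \left(- \frac{1}{3}\right)\right) = 66 + 39 \left(4 - \frac{2}{3}\right) = 66 + 39 \cdot \frac{10}{3} = 66 + 130 = 196$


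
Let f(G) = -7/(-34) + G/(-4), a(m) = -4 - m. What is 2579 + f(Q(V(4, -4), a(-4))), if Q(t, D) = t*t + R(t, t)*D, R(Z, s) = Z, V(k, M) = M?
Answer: 87557/34 ≈ 2575.2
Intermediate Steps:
Q(t, D) = t**2 + D*t (Q(t, D) = t*t + t*D = t**2 + D*t)
f(G) = 7/34 - G/4 (f(G) = -7*(-1/34) + G*(-1/4) = 7/34 - G/4)
2579 + f(Q(V(4, -4), a(-4))) = 2579 + (7/34 - (-1)*((-4 - 1*(-4)) - 4)) = 2579 + (7/34 - (-1)*((-4 + 4) - 4)) = 2579 + (7/34 - (-1)*(0 - 4)) = 2579 + (7/34 - (-1)*(-4)) = 2579 + (7/34 - 1/4*16) = 2579 + (7/34 - 4) = 2579 - 129/34 = 87557/34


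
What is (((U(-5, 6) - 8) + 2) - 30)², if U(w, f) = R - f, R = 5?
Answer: 1369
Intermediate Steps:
U(w, f) = 5 - f
(((U(-5, 6) - 8) + 2) - 30)² = ((((5 - 1*6) - 8) + 2) - 30)² = ((((5 - 6) - 8) + 2) - 30)² = (((-1 - 8) + 2) - 30)² = ((-9 + 2) - 30)² = (-7 - 30)² = (-37)² = 1369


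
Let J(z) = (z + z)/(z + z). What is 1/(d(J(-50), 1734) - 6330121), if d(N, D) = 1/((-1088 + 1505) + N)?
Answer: -418/2645990577 ≈ -1.5797e-7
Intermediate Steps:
J(z) = 1 (J(z) = (2*z)/((2*z)) = (2*z)*(1/(2*z)) = 1)
d(N, D) = 1/(417 + N)
1/(d(J(-50), 1734) - 6330121) = 1/(1/(417 + 1) - 6330121) = 1/(1/418 - 6330121) = 1/(-2645990577/418) = -418/2645990577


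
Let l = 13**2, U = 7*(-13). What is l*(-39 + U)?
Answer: -21970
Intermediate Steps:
U = -91
l = 169
l*(-39 + U) = 169*(-39 - 91) = 169*(-130) = -21970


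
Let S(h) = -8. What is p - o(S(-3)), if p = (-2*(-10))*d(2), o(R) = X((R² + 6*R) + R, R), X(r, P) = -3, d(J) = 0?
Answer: 3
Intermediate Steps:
o(R) = -3
p = 0 (p = -2*(-10)*0 = 20*0 = 0)
p - o(S(-3)) = 0 - 1*(-3) = 0 + 3 = 3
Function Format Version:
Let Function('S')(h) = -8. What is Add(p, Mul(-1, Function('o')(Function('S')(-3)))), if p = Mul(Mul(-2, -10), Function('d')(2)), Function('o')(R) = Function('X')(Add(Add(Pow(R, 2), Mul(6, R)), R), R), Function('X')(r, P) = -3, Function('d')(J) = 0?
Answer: 3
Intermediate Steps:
Function('o')(R) = -3
p = 0 (p = Mul(Mul(-2, -10), 0) = Mul(20, 0) = 0)
Add(p, Mul(-1, Function('o')(Function('S')(-3)))) = Add(0, Mul(-1, -3)) = Add(0, 3) = 3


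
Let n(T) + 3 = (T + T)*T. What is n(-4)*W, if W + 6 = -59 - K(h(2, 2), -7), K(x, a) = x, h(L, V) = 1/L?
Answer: -3799/2 ≈ -1899.5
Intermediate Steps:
n(T) = -3 + 2*T**2 (n(T) = -3 + (T + T)*T = -3 + (2*T)*T = -3 + 2*T**2)
W = -131/2 (W = -6 + (-59 - 1/2) = -6 - 119/2 = -131/2 ≈ -65.500)
n(-4)*W = (-3 + 2*(-4)**2)*(-131/2) = (-3 + 2*16)*(-131/2) = (-3 + 32)*(-131/2) = 29*(-131/2) = -3799/2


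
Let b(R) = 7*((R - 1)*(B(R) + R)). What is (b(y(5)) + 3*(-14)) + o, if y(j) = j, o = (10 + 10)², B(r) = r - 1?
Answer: 610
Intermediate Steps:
B(r) = -1 + r
o = 400 (o = 20² = 400)
b(R) = 7*(-1 + R)*(-1 + 2*R) (b(R) = 7*((R - 1)*((-1 + R) + R)) = 7*((-1 + R)*(-1 + 2*R)) = 7*(-1 + R)*(-1 + 2*R))
(b(y(5)) + 3*(-14)) + o = ((7 - 21*5 + 14*5²) + 3*(-14)) + 400 = ((7 - 105 + 14*25) - 42) + 400 = ((7 - 105 + 350) - 42) + 400 = (252 - 42) + 400 = 210 + 400 = 610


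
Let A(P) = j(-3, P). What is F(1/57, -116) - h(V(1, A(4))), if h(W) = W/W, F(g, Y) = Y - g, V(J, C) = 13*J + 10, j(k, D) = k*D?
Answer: -6670/57 ≈ -117.02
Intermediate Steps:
j(k, D) = D*k
A(P) = -3*P (A(P) = P*(-3) = -3*P)
V(J, C) = 10 + 13*J
h(W) = 1
F(1/57, -116) - h(V(1, A(4))) = (-116 - 1/57) - 1*1 = (-116 - 1*1/57) - 1 = (-116 - 1/57) - 1 = -6613/57 - 1 = -6670/57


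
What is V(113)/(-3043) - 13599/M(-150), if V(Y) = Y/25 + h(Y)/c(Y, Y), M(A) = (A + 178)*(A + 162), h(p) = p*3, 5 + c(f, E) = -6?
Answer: -3792517741/93724400 ≈ -40.465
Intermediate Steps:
c(f, E) = -11 (c(f, E) = -5 - 6 = -11)
h(p) = 3*p
M(A) = (162 + A)*(178 + A) (M(A) = (178 + A)*(162 + A) = (162 + A)*(178 + A))
V(Y) = -64*Y/275 (V(Y) = Y/25 + (3*Y)/(-11) = Y*(1/25) + (3*Y)*(-1/11) = Y/25 - 3*Y/11 = -64*Y/275)
V(113)/(-3043) - 13599/M(-150) = -64/275*113/(-3043) - 13599/(28836 + (-150)² + 340*(-150)) = -7232/275*(-1/3043) - 13599/(28836 + 22500 - 51000) = 7232/836825 - 13599/336 = 7232/836825 - 13599*1/336 = 7232/836825 - 4533/112 = -3792517741/93724400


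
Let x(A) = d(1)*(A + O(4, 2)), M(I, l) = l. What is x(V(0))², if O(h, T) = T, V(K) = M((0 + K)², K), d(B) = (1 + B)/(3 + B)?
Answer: 1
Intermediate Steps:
d(B) = (1 + B)/(3 + B)
V(K) = K
x(A) = 1 + A/2 (x(A) = ((1 + 1)/(3 + 1))*(A + 2) = (2/4)*(2 + A) = ((¼)*2)*(2 + A) = (2 + A)/2 = 1 + A/2)
x(V(0))² = (1 + (½)*0)² = (1 + 0)² = 1² = 1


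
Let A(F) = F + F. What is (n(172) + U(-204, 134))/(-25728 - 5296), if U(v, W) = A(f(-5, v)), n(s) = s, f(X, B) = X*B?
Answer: -79/1108 ≈ -0.071300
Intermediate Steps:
f(X, B) = B*X
A(F) = 2*F
U(v, W) = -10*v (U(v, W) = 2*(v*(-5)) = 2*(-5*v) = -10*v)
(n(172) + U(-204, 134))/(-25728 - 5296) = (172 - 10*(-204))/(-25728 - 5296) = (172 + 2040)/(-31024) = 2212*(-1/31024) = -79/1108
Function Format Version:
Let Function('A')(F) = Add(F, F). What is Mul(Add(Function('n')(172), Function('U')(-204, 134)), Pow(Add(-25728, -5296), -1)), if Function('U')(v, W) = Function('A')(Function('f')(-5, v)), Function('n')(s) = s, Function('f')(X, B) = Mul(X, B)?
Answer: Rational(-79, 1108) ≈ -0.071300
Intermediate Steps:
Function('f')(X, B) = Mul(B, X)
Function('A')(F) = Mul(2, F)
Function('U')(v, W) = Mul(-10, v) (Function('U')(v, W) = Mul(2, Mul(v, -5)) = Mul(2, Mul(-5, v)) = Mul(-10, v))
Mul(Add(Function('n')(172), Function('U')(-204, 134)), Pow(Add(-25728, -5296), -1)) = Mul(Add(172, Mul(-10, -204)), Pow(Add(-25728, -5296), -1)) = Mul(Add(172, 2040), Pow(-31024, -1)) = Mul(2212, Rational(-1, 31024)) = Rational(-79, 1108)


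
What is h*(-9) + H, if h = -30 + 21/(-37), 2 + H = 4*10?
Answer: 11585/37 ≈ 313.11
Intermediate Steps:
H = 38 (H = -2 + 4*10 = -2 + 40 = 38)
h = -1131/37 (h = -30 + 21*(-1/37) = -30 - 21/37 = -1131/37 ≈ -30.568)
h*(-9) + H = -1131/37*(-9) + 38 = 10179/37 + 38 = 11585/37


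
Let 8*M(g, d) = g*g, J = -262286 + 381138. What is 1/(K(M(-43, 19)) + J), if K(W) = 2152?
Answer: 1/121004 ≈ 8.2642e-6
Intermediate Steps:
J = 118852
M(g, d) = g²/8 (M(g, d) = (g*g)/8 = g²/8)
1/(K(M(-43, 19)) + J) = 1/(2152 + 118852) = 1/121004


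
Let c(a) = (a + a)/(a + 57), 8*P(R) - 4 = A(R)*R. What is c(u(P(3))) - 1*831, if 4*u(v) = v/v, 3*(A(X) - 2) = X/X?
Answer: -190297/229 ≈ -830.99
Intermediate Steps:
A(X) = 7/3 (A(X) = 2 + (X/X)/3 = 2 + (1/3)*1 = 2 + 1/3 = 7/3)
P(R) = 1/2 + 7*R/24 (P(R) = 1/2 + (7*R/3)/8 = 1/2 + 7*R/24)
u(v) = 1/4 (u(v) = (v/v)/4 = (1/4)*1 = 1/4)
c(a) = 2*a/(57 + a) (c(a) = (2*a)/(57 + a) = 2*a/(57 + a))
c(u(P(3))) - 1*831 = 2*(1/4)/(57 + 1/4) - 1*831 = 2*(1/4)/(229/4) - 831 = 2*(1/4)*(4/229) - 831 = 2/229 - 831 = -190297/229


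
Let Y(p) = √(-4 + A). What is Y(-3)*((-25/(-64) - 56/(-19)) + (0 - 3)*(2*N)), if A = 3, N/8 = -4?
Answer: 237531*I/1216 ≈ 195.34*I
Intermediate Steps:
N = -32 (N = 8*(-4) = -32)
Y(p) = I (Y(p) = √(-4 + 3) = √(-1) = I)
Y(-3)*((-25/(-64) - 56/(-19)) + (0 - 3)*(2*N)) = I*((-25/(-64) - 56/(-19)) + (0 - 3)*(2*(-32))) = I*((-25*(-1/64) - 56*(-1/19)) - 3*(-64)) = I*((25/64 + 56/19) + 192) = I*(4059/1216 + 192) = I*(237531/1216) = 237531*I/1216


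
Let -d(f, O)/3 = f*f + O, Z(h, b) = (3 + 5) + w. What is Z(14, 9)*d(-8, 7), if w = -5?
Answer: -639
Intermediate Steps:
Z(h, b) = 3 (Z(h, b) = (3 + 5) - 5 = 8 - 5 = 3)
d(f, O) = -3*O - 3*f² (d(f, O) = -3*(f*f + O) = -3*(f² + O) = -3*(O + f²) = -3*O - 3*f²)
Z(14, 9)*d(-8, 7) = 3*(-3*7 - 3*(-8)²) = 3*(-21 - 3*64) = 3*(-21 - 192) = 3*(-213) = -639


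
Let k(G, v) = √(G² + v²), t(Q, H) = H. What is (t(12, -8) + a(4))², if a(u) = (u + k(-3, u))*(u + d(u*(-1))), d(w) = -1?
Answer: 361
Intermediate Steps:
a(u) = (-1 + u)*(u + √(9 + u²)) (a(u) = (u + √((-3)² + u²))*(u - 1) = (u + √(9 + u²))*(-1 + u) = (-1 + u)*(u + √(9 + u²)))
(t(12, -8) + a(4))² = (-8 + (4² - 1*4 - √(9 + 4²) + 4*√(9 + 4²)))² = (-8 + (16 - 4 - √(9 + 16) + 4*√(9 + 16)))² = (-8 + (16 - 4 - √25 + 4*√25))² = (-8 + (16 - 4 - 1*5 + 4*5))² = (-8 + (16 - 4 - 5 + 20))² = (-8 + 27)² = 19² = 361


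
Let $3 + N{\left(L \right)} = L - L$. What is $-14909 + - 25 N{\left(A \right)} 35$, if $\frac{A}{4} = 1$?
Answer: $-12284$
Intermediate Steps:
$A = 4$ ($A = 4 \cdot 1 = 4$)
$N{\left(L \right)} = -3$ ($N{\left(L \right)} = -3 + \left(L - L\right) = -3 + 0 = -3$)
$-14909 + - 25 N{\left(A \right)} 35 = -14909 + \left(-25\right) \left(-3\right) 35 = -14909 + 75 \cdot 35 = -14909 + 2625 = -12284$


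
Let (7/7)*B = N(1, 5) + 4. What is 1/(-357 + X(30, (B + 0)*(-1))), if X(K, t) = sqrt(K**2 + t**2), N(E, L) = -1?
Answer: -119/42180 - sqrt(101)/42180 ≈ -0.0030595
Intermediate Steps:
B = 3 (B = -1 + 4 = 3)
1/(-357 + X(30, (B + 0)*(-1))) = 1/(-357 + sqrt(30**2 + ((3 + 0)*(-1))**2)) = 1/(-357 + sqrt(900 + (3*(-1))**2)) = 1/(-357 + sqrt(900 + (-3)**2)) = 1/(-357 + sqrt(900 + 9)) = 1/(-357 + sqrt(909)) = 1/(-357 + 3*sqrt(101))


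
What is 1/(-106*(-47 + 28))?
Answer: 1/2014 ≈ 0.00049652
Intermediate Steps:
1/(-106*(-47 + 28)) = 1/(-106*(-19)) = 1/2014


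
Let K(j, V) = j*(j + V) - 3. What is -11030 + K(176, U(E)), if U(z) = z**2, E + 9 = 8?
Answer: 20119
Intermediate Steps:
E = -1 (E = -9 + 8 = -1)
K(j, V) = -3 + j*(V + j) (K(j, V) = j*(V + j) - 3 = -3 + j*(V + j))
-11030 + K(176, U(E)) = -11030 + (-3 + 176**2 + (-1)**2*176) = -11030 + (-3 + 30976 + 1*176) = -11030 + (-3 + 30976 + 176) = -11030 + 31149 = 20119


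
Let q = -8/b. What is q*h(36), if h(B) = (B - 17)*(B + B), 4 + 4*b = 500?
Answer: -2736/31 ≈ -88.258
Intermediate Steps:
b = 124 (b = -1 + (¼)*500 = -1 + 125 = 124)
h(B) = 2*B*(-17 + B) (h(B) = (-17 + B)*(2*B) = 2*B*(-17 + B))
q = -2/31 (q = -8/124 = -8*1/124 = -2/31 ≈ -0.064516)
q*h(36) = -4*36*(-17 + 36)/31 = -4*36*19/31 = -2/31*1368 = -2736/31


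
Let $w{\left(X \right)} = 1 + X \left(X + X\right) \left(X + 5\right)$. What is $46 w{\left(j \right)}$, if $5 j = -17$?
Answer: $\frac{218454}{125} \approx 1747.6$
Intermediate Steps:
$j = - \frac{17}{5}$ ($j = \frac{1}{5} \left(-17\right) = - \frac{17}{5} \approx -3.4$)
$w{\left(X \right)} = 1 + 2 X^{2} \left(5 + X\right)$ ($w{\left(X \right)} = 1 + X 2 X \left(5 + X\right) = 1 + 2 X^{2} \left(5 + X\right)$)
$46 w{\left(j \right)} = 46 \left(1 + 2 \left(- \frac{17}{5}\right)^{3} + 10 \left(- \frac{17}{5}\right)^{2}\right) = 46 \left(1 + 2 \left(- \frac{4913}{125}\right) + 10 \cdot \frac{289}{25}\right) = 46 \left(1 - \frac{9826}{125} + \frac{578}{5}\right) = 46 \cdot \frac{4749}{125} = \frac{218454}{125}$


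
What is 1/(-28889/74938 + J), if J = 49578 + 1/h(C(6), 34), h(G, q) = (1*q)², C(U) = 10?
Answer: 43314164/2147412962419 ≈ 2.0170e-5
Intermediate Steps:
h(G, q) = q²
J = 57312169/1156 (J = 49578 + 1/(34²) = 49578 + 1/1156 = 57312169/1156 ≈ 49578.)
1/(-28889/74938 + J) = 1/(-28889/74938 + 57312169/1156) = 1/(2147412962419/43314164) = 43314164/2147412962419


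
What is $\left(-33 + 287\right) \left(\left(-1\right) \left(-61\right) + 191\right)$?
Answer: $64008$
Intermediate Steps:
$\left(-33 + 287\right) \left(\left(-1\right) \left(-61\right) + 191\right) = 254 \left(61 + 191\right) = 254 \cdot 252 = 64008$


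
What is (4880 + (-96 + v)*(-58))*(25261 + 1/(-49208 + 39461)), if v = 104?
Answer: 362434317952/3249 ≈ 1.1155e+8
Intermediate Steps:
(4880 + (-96 + v)*(-58))*(25261 + 1/(-49208 + 39461)) = (4880 + (-96 + 104)*(-58))*(25261 + 1/(-49208 + 39461)) = (4880 + 8*(-58))*(25261 + 1/(-9747)) = (4880 - 464)*(25261 - 1/9747) = 4416*(246218966/9747) = 362434317952/3249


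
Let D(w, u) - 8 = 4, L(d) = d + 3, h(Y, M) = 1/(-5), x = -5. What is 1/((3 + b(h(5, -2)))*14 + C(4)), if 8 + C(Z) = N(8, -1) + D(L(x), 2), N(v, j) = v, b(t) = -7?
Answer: -1/44 ≈ -0.022727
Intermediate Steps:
h(Y, M) = -⅕
L(d) = 3 + d
D(w, u) = 12 (D(w, u) = 8 + 4 = 12)
C(Z) = 12 (C(Z) = -8 + (8 + 12) = -8 + 20 = 12)
1/((3 + b(h(5, -2)))*14 + C(4)) = 1/((3 - 7)*14 + 12) = 1/(-4*14 + 12) = 1/(-56 + 12) = 1/(-44) = -1/44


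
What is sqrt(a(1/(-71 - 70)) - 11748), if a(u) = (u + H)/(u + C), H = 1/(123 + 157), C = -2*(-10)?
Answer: I*sqrt(1829827572697670)/394660 ≈ 108.39*I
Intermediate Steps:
C = 20
H = 1/280 ≈ 0.0035714
a(u) = (1/280 + u)/(20 + u) (a(u) = (u + 1/280)/(u + 20) = (1/280 + u)/(20 + u))
sqrt(a(1/(-71 - 70)) - 11748) = sqrt((1/280 + 1/(-71 - 70))/(20 + 1/(-71 - 70)) - 11748) = sqrt((1/280 + 1/(-141))/(20 + 1/(-141)) - 11748) = sqrt((1/280 - 1/141)/(20 - 1/141) - 11748) = sqrt(-139/39480/(2819/141) - 11748) = sqrt((141/2819)*(-139/39480) - 11748) = sqrt(-139/789320 - 11748) = sqrt(-9272931499/789320) = I*sqrt(1829827572697670)/394660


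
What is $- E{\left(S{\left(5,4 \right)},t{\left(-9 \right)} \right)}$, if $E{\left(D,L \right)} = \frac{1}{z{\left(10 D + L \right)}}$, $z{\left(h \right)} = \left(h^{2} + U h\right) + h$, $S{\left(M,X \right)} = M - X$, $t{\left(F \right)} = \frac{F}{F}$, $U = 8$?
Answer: $- \frac{1}{220} \approx -0.0045455$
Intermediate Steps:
$t{\left(F \right)} = 1$
$z{\left(h \right)} = h^{2} + 9 h$ ($z{\left(h \right)} = \left(h^{2} + 8 h\right) + h = h^{2} + 9 h$)
$E{\left(D,L \right)} = \frac{1}{\left(L + 10 D\right) \left(9 + L + 10 D\right)}$ ($E{\left(D,L \right)} = \frac{1}{\left(10 D + L\right) \left(9 + \left(10 D + L\right)\right)} = \frac{1}{\left(L + 10 D\right) \left(9 + \left(L + 10 D\right)\right)} = \frac{1}{\left(L + 10 D\right) \left(9 + L + 10 D\right)}$)
$- E{\left(S{\left(5,4 \right)},t{\left(-9 \right)} \right)} = - \frac{1}{\left(1 + 10 \left(5 - 4\right)\right) \left(9 + 1 + 10 \left(5 - 4\right)\right)} = - \frac{1}{\left(1 + 10 \cdot 1\right) \left(9 + 1 + 10 \cdot 1\right)} = - \frac{1}{\left(1 + 10\right) \left(9 + 1 + 10\right)} = - \frac{1}{11 \cdot 20} = \left(-1\right) \frac{1}{220} = - \frac{1}{220}$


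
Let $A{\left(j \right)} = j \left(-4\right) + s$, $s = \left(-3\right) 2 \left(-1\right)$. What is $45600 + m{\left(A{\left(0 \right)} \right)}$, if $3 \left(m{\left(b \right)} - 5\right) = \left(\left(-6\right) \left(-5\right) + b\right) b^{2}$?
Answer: $46037$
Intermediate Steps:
$s = 6$ ($s = \left(-6\right) \left(-1\right) = 6$)
$A{\left(j \right)} = 6 - 4 j$ ($A{\left(j \right)} = j \left(-4\right) + 6 = - 4 j + 6 = 6 - 4 j$)
$m{\left(b \right)} = 5 + \frac{b^{2} \left(30 + b\right)}{3}$ ($m{\left(b \right)} = 5 + \frac{\left(\left(-6\right) \left(-5\right) + b\right) b^{2}}{3} = 5 + \frac{\left(30 + b\right) b^{2}}{3} = 5 + \frac{b^{2} \left(30 + b\right)}{3}$)
$45600 + m{\left(A{\left(0 \right)} \right)} = 45600 + \left(5 + 10 \left(6 - 0\right)^{2} + \frac{\left(6 - 0\right)^{3}}{3}\right) = 45600 + \left(5 + 10 \left(6 + 0\right)^{2} + \frac{\left(6 + 0\right)^{3}}{3}\right) = 45600 + \left(5 + 10 \cdot 6^{2} + \frac{6^{3}}{3}\right) = 45600 + \left(5 + 10 \cdot 36 + \frac{1}{3} \cdot 216\right) = 45600 + \left(5 + 360 + 72\right) = 45600 + 437 = 46037$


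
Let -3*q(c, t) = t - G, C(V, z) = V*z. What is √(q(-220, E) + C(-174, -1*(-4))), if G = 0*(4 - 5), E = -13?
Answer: 5*I*√249/3 ≈ 26.3*I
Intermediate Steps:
G = 0 (G = 0*(-1) = 0)
q(c, t) = -t/3 (q(c, t) = -(t - 1*0)/3 = -(t + 0)/3 = -t/3)
√(q(-220, E) + C(-174, -1*(-4))) = √(-⅓*(-13) - (-174)*(-4)) = √(13/3 - 174*4) = √(13/3 - 696) = √(-2075/3) = 5*I*√249/3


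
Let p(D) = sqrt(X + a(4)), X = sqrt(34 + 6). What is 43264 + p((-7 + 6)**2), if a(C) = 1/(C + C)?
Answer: 43264 + sqrt(2 + 32*sqrt(10))/4 ≈ 43267.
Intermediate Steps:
X = 2*sqrt(10) (X = sqrt(40) = 2*sqrt(10) ≈ 6.3246)
a(C) = 1/(2*C)
p(D) = sqrt(1/8 + 2*sqrt(10)) (p(D) = sqrt(2*sqrt(10) + (1/2)/4) = sqrt(2*sqrt(10) + (1/2)*(1/4)) = sqrt(2*sqrt(10) + 1/8) = sqrt(1/8 + 2*sqrt(10)))
43264 + p((-7 + 6)**2) = 43264 + sqrt(2 + 32*sqrt(10))/4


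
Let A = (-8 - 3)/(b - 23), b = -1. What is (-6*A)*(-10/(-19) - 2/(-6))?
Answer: -539/228 ≈ -2.3640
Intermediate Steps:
A = 11/24 (A = (-8 - 3)/(-1 - 23) = -11/(-24) = -11*(-1/24) = 11/24 ≈ 0.45833)
(-6*A)*(-10/(-19) - 2/(-6)) = (-6*11/24)*(-10/(-19) - 2/(-6)) = -11*(-10*(-1/19) - 2*(-⅙))/4 = -11*(10/19 + ⅓)/4 = -11/4*49/57 = -539/228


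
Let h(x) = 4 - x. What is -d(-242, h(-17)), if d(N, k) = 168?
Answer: -168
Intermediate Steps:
-d(-242, h(-17)) = -1*168 = -168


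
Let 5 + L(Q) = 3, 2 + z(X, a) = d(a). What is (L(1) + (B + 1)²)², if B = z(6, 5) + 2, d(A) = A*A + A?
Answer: 919681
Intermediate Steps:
d(A) = A + A² (d(A) = A² + A = A + A²)
z(X, a) = -2 + a*(1 + a)
L(Q) = -2 (L(Q) = -5 + 3 = -2)
B = 30 (B = (-2 + 5*(1 + 5)) + 2 = (-2 + 5*6) + 2 = (-2 + 30) + 2 = 28 + 2 = 30)
(L(1) + (B + 1)²)² = (-2 + (30 + 1)²)² = (-2 + 31²)² = (-2 + 961)² = 959² = 919681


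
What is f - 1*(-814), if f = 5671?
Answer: 6485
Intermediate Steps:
f - 1*(-814) = 5671 - 1*(-814) = 5671 + 814 = 6485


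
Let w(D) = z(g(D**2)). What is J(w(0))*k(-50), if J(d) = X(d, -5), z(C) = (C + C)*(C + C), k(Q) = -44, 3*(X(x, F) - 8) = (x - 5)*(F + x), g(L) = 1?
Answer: -1100/3 ≈ -366.67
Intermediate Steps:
X(x, F) = 8 + (-5 + x)*(F + x)/3 (X(x, F) = 8 + ((x - 5)*(F + x))/3 = 8 + ((-5 + x)*(F + x))/3 = 8 + (-5 + x)*(F + x)/3)
z(C) = 4*C**2 (z(C) = (2*C)*(2*C) = 4*C**2)
w(D) = 4 (w(D) = 4*1**2 = 4*1 = 4)
J(d) = 49/3 - 10*d/3 + d**2/3 (J(d) = 8 - 5/3*(-5) - 5*d/3 + d**2/3 + (1/3)*(-5)*d = 8 + 25/3 - 5*d/3 + d**2/3 - 5*d/3 = 49/3 - 10*d/3 + d**2/3)
J(w(0))*k(-50) = (49/3 - 10/3*4 + (1/3)*4**2)*(-44) = (49/3 - 40/3 + (1/3)*16)*(-44) = (49/3 - 40/3 + 16/3)*(-44) = (25/3)*(-44) = -1100/3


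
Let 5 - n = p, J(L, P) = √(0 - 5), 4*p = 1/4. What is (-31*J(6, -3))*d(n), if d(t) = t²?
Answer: -193471*I*√5/256 ≈ -1689.9*I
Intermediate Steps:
p = 1/16 (p = (1/4)/4 = (1*(¼))/4 = (¼)*(¼) = 1/16 ≈ 0.062500)
J(L, P) = I*√5 (J(L, P) = √(-5) = I*√5)
n = 79/16 (n = 5 - 1*1/16 = 5 - 1/16 = 79/16 ≈ 4.9375)
(-31*J(6, -3))*d(n) = (-31*I*√5)*(79/16)² = -31*I*√5*(6241/256) = -193471*I*√5/256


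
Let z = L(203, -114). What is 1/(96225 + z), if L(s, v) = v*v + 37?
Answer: 1/109258 ≈ 9.1526e-6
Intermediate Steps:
L(s, v) = 37 + v**2 (L(s, v) = v**2 + 37 = 37 + v**2)
z = 13033 (z = 37 + (-114)**2 = 37 + 12996 = 13033)
1/(96225 + z) = 1/(96225 + 13033) = 1/109258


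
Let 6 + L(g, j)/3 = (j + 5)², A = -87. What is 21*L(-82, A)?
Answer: 423234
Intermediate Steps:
L(g, j) = -18 + 3*(5 + j)² (L(g, j) = -18 + 3*(j + 5)² = -18 + 3*(5 + j)²)
21*L(-82, A) = 21*(-18 + 3*(5 - 87)²) = 21*(-18 + 3*(-82)²) = 21*(-18 + 3*6724) = 21*(-18 + 20172) = 21*20154 = 423234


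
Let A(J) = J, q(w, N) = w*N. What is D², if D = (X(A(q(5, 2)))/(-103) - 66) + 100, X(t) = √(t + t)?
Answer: 12264024/10609 - 136*√5/103 ≈ 1153.0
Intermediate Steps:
q(w, N) = N*w
X(t) = √2*√t (X(t) = √(2*t) = √2*√t)
D = 34 - 2*√5/103 (D = ((√2*√(2*5))/(-103) - 66) + 100 = ((√2*√10)*(-1/103) - 66) + 100 = ((2*√5)*(-1/103) - 66) + 100 = (-2*√5/103 - 66) + 100 = (-66 - 2*√5/103) + 100 = 34 - 2*√5/103 ≈ 33.957)
D² = (34 - 2*√5/103)²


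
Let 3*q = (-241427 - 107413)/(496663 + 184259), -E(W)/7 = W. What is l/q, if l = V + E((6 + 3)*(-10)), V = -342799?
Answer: 681258479/340 ≈ 2.0037e+6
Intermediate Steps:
E(W) = -7*W
l = -342169 (l = -342799 - 7*(6 + 3)*(-10) = -342799 - 63*(-10) = -342799 - 7*(-90) = -342799 + 630 = -342169)
q = -340/1991 (q = ((-241427 - 107413)/(496663 + 184259))/3 = (-348840/680922)/3 = (-348840*1/680922)/3 = (⅓)*(-1020/1991) = -340/1991 ≈ -0.17077)
l/q = -342169/(-340/1991) = -342169*(-1991/340) = 681258479/340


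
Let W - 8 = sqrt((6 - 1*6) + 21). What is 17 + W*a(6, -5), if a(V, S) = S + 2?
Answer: -7 - 3*sqrt(21) ≈ -20.748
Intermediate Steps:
a(V, S) = 2 + S
W = 8 + sqrt(21) (W = 8 + sqrt((6 - 1*6) + 21) = 8 + sqrt((6 - 6) + 21) = 8 + sqrt(0 + 21) = 8 + sqrt(21) ≈ 12.583)
17 + W*a(6, -5) = 17 + (8 + sqrt(21))*(2 - 5) = 17 + (8 + sqrt(21))*(-3) = 17 + (-24 - 3*sqrt(21)) = -7 - 3*sqrt(21)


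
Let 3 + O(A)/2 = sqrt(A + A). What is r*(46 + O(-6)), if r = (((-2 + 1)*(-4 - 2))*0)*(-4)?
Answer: 0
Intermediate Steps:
O(A) = -6 + 2*sqrt(2)*sqrt(A) (O(A) = -6 + 2*sqrt(A + A) = -6 + 2*sqrt(2*A) = -6 + 2*(sqrt(2)*sqrt(A)) = -6 + 2*sqrt(2)*sqrt(A))
r = 0 (r = (-1*(-6)*0)*(-4) = (6*0)*(-4) = 0*(-4) = 0)
r*(46 + O(-6)) = 0*(46 + (-6 + 2*sqrt(2)*sqrt(-6))) = 0*(46 + (-6 + 2*sqrt(2)*(I*sqrt(6)))) = 0*(46 + (-6 + 4*I*sqrt(3))) = 0*(40 + 4*I*sqrt(3)) = 0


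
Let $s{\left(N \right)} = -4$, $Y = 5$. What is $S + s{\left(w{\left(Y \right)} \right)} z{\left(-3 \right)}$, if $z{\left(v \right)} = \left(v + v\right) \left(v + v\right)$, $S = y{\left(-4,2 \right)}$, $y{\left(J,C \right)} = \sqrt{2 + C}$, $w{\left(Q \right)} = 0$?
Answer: $-142$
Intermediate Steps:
$S = 2$ ($S = \sqrt{2 + 2} = \sqrt{4} = 2$)
$z{\left(v \right)} = 4 v^{2}$ ($z{\left(v \right)} = 2 v 2 v = 4 v^{2}$)
$S + s{\left(w{\left(Y \right)} \right)} z{\left(-3 \right)} = 2 - 4 \cdot 4 \left(-3\right)^{2} = 2 - 4 \cdot 4 \cdot 9 = 2 - 144 = -142$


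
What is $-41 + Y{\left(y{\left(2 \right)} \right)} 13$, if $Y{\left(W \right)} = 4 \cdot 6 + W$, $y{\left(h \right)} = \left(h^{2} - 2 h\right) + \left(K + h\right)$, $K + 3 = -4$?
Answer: $206$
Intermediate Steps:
$K = -7$ ($K = -3 - 4 = -7$)
$y{\left(h \right)} = -7 + h^{2} - h$ ($y{\left(h \right)} = \left(h^{2} - 2 h\right) + \left(-7 + h\right) = -7 + h^{2} - h$)
$Y{\left(W \right)} = 24 + W$
$-41 + Y{\left(y{\left(2 \right)} \right)} 13 = -41 + \left(24 - \left(9 - 4\right)\right) 13 = -41 + \left(24 - 5\right) 13 = -41 + 19 \cdot 13 = -41 + 247 = 206$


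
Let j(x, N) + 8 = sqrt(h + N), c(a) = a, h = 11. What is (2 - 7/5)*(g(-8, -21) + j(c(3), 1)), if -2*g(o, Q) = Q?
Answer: 3/2 + 6*sqrt(3)/5 ≈ 3.5785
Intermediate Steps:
g(o, Q) = -Q/2
j(x, N) = -8 + sqrt(11 + N)
(2 - 7/5)*(g(-8, -21) + j(c(3), 1)) = (2 - 7/5)*(-1/2*(-21) + (-8 + sqrt(11 + 1))) = (2 + (1/5)*(-7))*(21/2 + (-8 + sqrt(12))) = (2 - 7/5)*(21/2 + (-8 + 2*sqrt(3))) = 3*(5/2 + 2*sqrt(3))/5 = 3/2 + 6*sqrt(3)/5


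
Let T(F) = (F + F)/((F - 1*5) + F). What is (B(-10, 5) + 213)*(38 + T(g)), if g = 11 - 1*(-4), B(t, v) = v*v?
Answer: 46648/5 ≈ 9329.6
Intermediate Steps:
B(t, v) = v²
g = 15 (g = 11 + 4 = 15)
T(F) = 2*F/(-5 + 2*F) (T(F) = (2*F)/((F - 5) + F) = (2*F)/((-5 + F) + F) = (2*F)/(-5 + 2*F) = 2*F/(-5 + 2*F))
(B(-10, 5) + 213)*(38 + T(g)) = (5² + 213)*(38 + 2*15/(-5 + 2*15)) = (25 + 213)*(38 + 2*15/(-5 + 30)) = 238*(38 + 2*15/25) = 238*(38 + 2*15*(1/25)) = 238*(38 + 6/5) = 238*(196/5) = 46648/5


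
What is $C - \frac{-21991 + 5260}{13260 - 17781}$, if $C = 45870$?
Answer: $\frac{6283683}{137} \approx 45866.0$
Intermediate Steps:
$C - \frac{-21991 + 5260}{13260 - 17781} = 45870 - \frac{-21991 + 5260}{13260 - 17781} = 45870 - - \frac{16731}{-4521} = 45870 - \left(-16731\right) \left(- \frac{1}{4521}\right) = 45870 - \frac{507}{137} = \frac{6283683}{137}$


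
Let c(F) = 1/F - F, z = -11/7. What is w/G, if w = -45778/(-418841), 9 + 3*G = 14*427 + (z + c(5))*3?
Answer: 2403345/43610981443 ≈ 5.5109e-5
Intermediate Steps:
z = -11/7 (z = -11*⅐ = -11/7 ≈ -1.5714)
G = 208246/105 (G = -3 + (14*427 + (-11/7 + (1/5 - 1*5))*3)/3 = -3 + (5978 + (-11/7 + (⅕ - 5))*3)/3 = -3 + (5978 + (-11/7 - 24/5)*3)/3 = -3 + (5978 - 223/35*3)/3 = -3 + (5978 - 669/35)/3 = -3 + (⅓)*(208561/35) = -3 + 208561/105 = 208246/105 ≈ 1983.3)
w = 45778/418841 (w = -45778*(-1/418841) = 45778/418841 ≈ 0.10930)
w/G = 45778/(418841*(208246/105)) = (45778/418841)*(105/208246) = 2403345/43610981443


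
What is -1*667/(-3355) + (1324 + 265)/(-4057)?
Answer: -2625076/13611235 ≈ -0.19286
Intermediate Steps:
-1*667/(-3355) + (1324 + 265)/(-4057) = -667*(-1/3355) + 1589*(-1/4057) = 667/3355 - 1589/4057 = -2625076/13611235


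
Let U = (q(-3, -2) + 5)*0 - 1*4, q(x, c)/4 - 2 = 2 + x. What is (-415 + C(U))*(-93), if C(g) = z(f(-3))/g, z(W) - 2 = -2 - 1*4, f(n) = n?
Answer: 38502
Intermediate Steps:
q(x, c) = 16 + 4*x (q(x, c) = 8 + 4*(2 + x) = 8 + (8 + 4*x) = 16 + 4*x)
z(W) = -4 (z(W) = 2 + (-2 - 1*4) = 2 + (-2 - 4) = 2 - 6 = -4)
U = -4 (U = ((16 + 4*(-3)) + 5)*0 - 1*4 = ((16 - 12) + 5)*0 - 4 = (4 + 5)*0 - 4 = 9*0 - 4 = 0 - 4 = -4)
C(g) = -4/g
(-415 + C(U))*(-93) = (-415 - 4/(-4))*(-93) = (-415 - 4*(-¼))*(-93) = (-415 + 1)*(-93) = -414*(-93) = 38502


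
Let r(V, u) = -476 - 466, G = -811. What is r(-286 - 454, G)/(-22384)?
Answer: 471/11192 ≈ 0.042084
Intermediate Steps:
r(V, u) = -942
r(-286 - 454, G)/(-22384) = -942/(-22384) = -942*(-1/22384) = 471/11192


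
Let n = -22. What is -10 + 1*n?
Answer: -32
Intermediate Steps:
-10 + 1*n = -10 + 1*(-22) = -10 - 22 = -32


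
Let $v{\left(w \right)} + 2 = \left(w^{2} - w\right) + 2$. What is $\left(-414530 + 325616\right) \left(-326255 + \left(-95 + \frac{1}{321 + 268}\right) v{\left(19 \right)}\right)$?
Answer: $\frac{988819440378}{31} \approx 3.1897 \cdot 10^{10}$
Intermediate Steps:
$v{\left(w \right)} = w^{2} - w$ ($v{\left(w \right)} = -2 + \left(\left(w^{2} - w\right) + 2\right) = -2 + \left(2 + w^{2} - w\right) = w^{2} - w$)
$\left(-414530 + 325616\right) \left(-326255 + \left(-95 + \frac{1}{321 + 268}\right) v{\left(19 \right)}\right) = \left(-414530 + 325616\right) \left(-326255 + \left(-95 + \frac{1}{321 + 268}\right) 19 \left(-1 + 19\right)\right) = - 88914 \left(-326255 + \left(-95 + \frac{1}{589}\right) 19 \cdot 18\right) = - 88914 \left(-326255 + \left(-95 + \frac{1}{589}\right) 342\right) = - 88914 \left(-326255 - \frac{1007172}{31}\right) = \left(-88914\right) \left(- \frac{11121077}{31}\right) = \frac{988819440378}{31}$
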